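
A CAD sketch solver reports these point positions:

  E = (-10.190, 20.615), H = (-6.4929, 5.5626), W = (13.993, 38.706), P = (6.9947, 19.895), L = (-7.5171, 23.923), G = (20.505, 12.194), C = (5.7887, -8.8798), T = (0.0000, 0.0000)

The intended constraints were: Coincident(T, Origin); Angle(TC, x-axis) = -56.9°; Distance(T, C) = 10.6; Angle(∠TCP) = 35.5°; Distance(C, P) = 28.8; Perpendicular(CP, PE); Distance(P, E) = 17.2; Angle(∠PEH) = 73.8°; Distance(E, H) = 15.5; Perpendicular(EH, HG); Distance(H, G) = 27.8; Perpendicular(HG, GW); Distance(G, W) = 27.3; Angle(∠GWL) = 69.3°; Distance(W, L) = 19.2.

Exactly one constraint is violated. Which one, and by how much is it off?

Distance(W, L) = 19.2 — off by 6.90.

T = (0.00, 0.00) ✓; TC at -56.90° ✓; |TC| = 10.60 ✓; ∠TCP = 35.50° ✓; |CP| = 28.80 ✓; ∠(CP, PE) = 90.00° ✓; |PE| = 17.20 ✓; ∠PEH = 73.80° ✓; |EH| = 15.50 ✓; ∠(EH, HG) = 90.00° ✓; |HG| = 27.80 ✓; ∠(HG, GW) = 90.00° ✓; |GW| = 27.30 ✓; ∠GWL = 69.30° ✓; |WL| = 26.10 ✗.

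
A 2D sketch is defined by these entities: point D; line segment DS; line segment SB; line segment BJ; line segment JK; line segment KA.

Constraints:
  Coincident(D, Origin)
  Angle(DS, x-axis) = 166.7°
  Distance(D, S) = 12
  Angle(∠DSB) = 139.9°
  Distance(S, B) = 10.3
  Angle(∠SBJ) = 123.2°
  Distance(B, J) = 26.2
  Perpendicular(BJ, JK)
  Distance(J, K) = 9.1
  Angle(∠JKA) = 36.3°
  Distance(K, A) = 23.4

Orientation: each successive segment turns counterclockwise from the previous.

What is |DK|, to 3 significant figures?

32.5

∠SBJ = 123.2° gives BJ at -96.4° from the x-axis; with |BJ| = 26.2, J = (-23.8, -27.9). BJ ⟂ JK, so JK runs at -6.40°; with |JK| = 9.1, K = (-14.7, -28.9). Then |DK| = |K − D| = 32.5.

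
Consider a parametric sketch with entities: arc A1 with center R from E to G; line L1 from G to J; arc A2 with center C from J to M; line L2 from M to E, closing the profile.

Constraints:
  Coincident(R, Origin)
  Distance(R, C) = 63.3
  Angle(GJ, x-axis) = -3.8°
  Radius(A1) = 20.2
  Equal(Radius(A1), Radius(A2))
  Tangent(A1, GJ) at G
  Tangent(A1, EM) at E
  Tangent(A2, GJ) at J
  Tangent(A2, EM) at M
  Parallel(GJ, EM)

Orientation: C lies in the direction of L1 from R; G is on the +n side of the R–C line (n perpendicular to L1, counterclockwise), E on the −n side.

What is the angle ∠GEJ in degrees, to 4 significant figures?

57.45°

The slot axis is L1's direction at -3.8°, so u = (cos -3.8°, sin -3.8°) = (0.9978, -0.06627) and n = (−sin -3.8°, cos -3.8°) = (0.06627, 0.9978). R is at the origin and C lies 63.3 along u from R, so C = 63.3·u = (63.16, -4.195). Tangency of A1 to both parallel lines with radius 20.2 puts G and E at R ± 20.2·n: G = (1.339, 20.16), E = (-1.339, -20.16). Equal radii place J and M the same way about C: J = C + 20.2·n = (64.50, 15.96), M = C − 20.2·n = (61.82, -24.35). Then cos ∠GEJ = EG·EJ / (|EG||EJ|), giving 57.45°.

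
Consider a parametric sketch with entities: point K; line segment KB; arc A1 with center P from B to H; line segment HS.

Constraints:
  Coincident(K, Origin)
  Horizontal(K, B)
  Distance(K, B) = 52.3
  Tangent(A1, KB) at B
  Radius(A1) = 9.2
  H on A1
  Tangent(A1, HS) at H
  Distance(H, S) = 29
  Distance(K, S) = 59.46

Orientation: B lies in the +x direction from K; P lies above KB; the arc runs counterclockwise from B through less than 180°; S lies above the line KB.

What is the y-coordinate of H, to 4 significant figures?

13.98

K is at the origin; K and B share the same y with |KB| = 52.3 and B on the +x side, so B = (52.30, 0.000). Since A1 is tangent to KB there, PB ⟂ KB, so P = B + (0, 9.2) = (52.30, 9.200). Since PH ⟂ HS (tangency), |PS| = √(9.2² + 29.0²) = 30.42 regardless of where H sits on A1. So S lies on both circle(K, 59.46) and circle(P, 30.42); the above-KB intersection is S = (45.09, 38.76). H is the foot of the tangent from S: H = (60.16, 13.98).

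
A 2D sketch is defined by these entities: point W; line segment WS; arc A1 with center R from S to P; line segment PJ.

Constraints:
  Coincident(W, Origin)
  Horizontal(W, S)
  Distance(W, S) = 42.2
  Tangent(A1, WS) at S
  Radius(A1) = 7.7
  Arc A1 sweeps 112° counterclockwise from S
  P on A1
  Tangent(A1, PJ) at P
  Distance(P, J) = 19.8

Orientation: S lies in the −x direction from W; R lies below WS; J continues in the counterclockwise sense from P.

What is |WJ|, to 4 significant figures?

50.94

W is at the origin; WS is horizontal with |WS| = 42.2 and S on the −x side, so S = (-42.20, 0.000). Tangency of A1 to WS means the radius RS is perpendicular to WS, so R = S + (0, -7.7) = (-42.20, -7.700). On A1, S sits at bearing 90° from R; a 112° counterclockwise sweep puts P at bearing 202°, so P = R + 7.7·(cos 202°, sin 202°) = (-49.34, -10.58). Tangency of A1 to PJ means the radius RP is perpendicular to PJ, so PJ runs along (−sin 202°, cos 202°); with |PJ| = 19.8, J = (-41.92, -28.94). Then |WJ| = |J − W| = 50.94.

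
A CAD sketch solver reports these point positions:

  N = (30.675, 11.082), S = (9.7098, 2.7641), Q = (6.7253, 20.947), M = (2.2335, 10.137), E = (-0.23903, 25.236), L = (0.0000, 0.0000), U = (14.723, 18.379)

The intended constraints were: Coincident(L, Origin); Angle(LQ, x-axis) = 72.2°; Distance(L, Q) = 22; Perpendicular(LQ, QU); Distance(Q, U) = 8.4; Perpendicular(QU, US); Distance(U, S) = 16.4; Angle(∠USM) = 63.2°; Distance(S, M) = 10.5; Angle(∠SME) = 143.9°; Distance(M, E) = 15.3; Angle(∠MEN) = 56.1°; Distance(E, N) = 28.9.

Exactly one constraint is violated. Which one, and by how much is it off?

Distance(E, N) = 28.9 — off by 5.10.

L = (0.00, 0.00) ✓; LQ at 72.20° ✓; |LQ| = 22.00 ✓; ∠(LQ, QU) = 90.00° ✓; |QU| = 8.400 ✓; ∠(QU, US) = 90.00° ✓; |US| = 16.40 ✓; ∠USM = 63.20° ✓; |SM| = 10.50 ✓; ∠SME = 143.9° ✓; |ME| = 15.30 ✓; ∠MEN = 56.10° ✓; |EN| = 34.00 ✗.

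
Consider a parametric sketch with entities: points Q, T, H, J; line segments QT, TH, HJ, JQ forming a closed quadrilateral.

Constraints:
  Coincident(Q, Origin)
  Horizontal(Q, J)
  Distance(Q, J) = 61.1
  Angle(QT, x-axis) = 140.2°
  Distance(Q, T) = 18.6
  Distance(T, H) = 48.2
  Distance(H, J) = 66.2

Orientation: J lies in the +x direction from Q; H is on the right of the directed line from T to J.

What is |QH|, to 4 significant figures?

33.04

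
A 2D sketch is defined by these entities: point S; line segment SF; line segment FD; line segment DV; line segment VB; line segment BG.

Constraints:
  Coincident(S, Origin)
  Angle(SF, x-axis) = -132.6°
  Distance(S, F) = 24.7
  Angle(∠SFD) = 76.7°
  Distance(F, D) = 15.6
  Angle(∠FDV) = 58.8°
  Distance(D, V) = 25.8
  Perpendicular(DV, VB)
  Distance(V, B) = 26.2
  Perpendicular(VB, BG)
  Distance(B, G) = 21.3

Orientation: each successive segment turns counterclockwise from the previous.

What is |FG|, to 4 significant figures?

13.35

S is at the origin; SF runs at -132.6° with length 24.7, so F = (-16.72, -18.18). ∠SFD = 76.7° gives FD at -29.30° from the x-axis; with |FD| = 15.6, D = (-3.115, -25.82). ∠FDV = 58.8° gives DV at 91.90° from the x-axis; with |DV| = 25.8, V = (-3.970, -0.03015). DV is perpendicular to VB, so VB runs at -178.1°; with |VB| = 26.2, B = (-30.16, -0.8988). VB is perpendicular to BG, so BG runs at -88.10°; with |BG| = 21.3, G = (-29.45, -22.19). Then |FG| = |G − F| = 13.35.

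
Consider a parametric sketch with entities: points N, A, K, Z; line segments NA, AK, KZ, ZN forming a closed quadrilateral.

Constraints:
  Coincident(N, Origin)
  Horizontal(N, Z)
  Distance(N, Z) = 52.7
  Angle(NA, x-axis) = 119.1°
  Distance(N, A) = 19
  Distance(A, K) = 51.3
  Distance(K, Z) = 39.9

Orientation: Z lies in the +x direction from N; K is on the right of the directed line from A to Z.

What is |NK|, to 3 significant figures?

32.6

Checks: |AK| = 51.30 ✓; |KZ| = 39.90 ✓.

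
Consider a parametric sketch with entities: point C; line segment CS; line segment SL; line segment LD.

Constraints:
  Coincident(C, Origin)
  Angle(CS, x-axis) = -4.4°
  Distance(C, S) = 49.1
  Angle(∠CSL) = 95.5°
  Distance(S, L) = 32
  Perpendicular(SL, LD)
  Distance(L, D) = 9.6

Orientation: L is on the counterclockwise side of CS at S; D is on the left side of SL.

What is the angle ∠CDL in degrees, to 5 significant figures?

136.94°

∠CSL = 95.5°, so SL runs at -4.4° + (180° − 95.5°) = 80.100° from the x-axis; with |SL| = 32.0, L = S + 32.0·(cos 80.100°, sin 80.100°) = (54.457, 27.757). SL is perpendicular to LD; with |LD| = 9.6 on the left of SL, D = L + 9.6·(-0.98511, 0.17193) = (45.000, 29.407). Then cos ∠CDL = DC·DL / (|DC||DL|), giving 136.94°.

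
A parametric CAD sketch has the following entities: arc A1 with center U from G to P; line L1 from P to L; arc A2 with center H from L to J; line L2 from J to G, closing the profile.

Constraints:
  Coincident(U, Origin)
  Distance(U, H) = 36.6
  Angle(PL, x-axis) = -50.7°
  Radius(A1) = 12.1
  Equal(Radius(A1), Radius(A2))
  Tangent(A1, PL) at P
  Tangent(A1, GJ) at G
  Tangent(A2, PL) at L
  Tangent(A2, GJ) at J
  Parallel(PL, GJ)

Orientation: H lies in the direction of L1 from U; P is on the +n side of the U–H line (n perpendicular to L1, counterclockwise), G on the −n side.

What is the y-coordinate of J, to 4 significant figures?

-35.99

The slot axis is L1's direction at -50.7°, so u = (cos -50.7°, sin -50.7°) = (0.6334, -0.7738) and n = (−sin -50.7°, cos -50.7°) = (0.7738, 0.6334). U is at the origin and H lies 36.6 along u from U, so H = 36.6·u = (23.18, -28.32). Tangency of A1 to both parallel lines with radius 12.1 puts P and G at U ± 12.1·n: P = (9.363, 7.664), G = (-9.363, -7.664). Equal radii place L and J the same way about H: L = H + 12.1·n = (32.55, -20.66), J = H − 12.1·n = (13.82, -35.99). So J.y = -35.99.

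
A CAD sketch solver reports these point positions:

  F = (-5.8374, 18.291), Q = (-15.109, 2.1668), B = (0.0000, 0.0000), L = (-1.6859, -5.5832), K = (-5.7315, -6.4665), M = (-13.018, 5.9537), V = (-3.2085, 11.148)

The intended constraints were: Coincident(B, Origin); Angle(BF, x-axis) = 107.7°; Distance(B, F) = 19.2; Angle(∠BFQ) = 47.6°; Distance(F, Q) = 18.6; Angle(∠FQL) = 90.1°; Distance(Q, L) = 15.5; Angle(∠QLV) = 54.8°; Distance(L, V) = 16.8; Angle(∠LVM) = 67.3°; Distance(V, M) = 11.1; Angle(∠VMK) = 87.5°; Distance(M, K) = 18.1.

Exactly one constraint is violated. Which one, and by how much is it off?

Distance(M, K) = 18.1 — off by 3.70.

B = (0.00, 0.00) ✓; BF at 107.7° ✓; |BF| = 19.20 ✓; ∠BFQ = 47.60° ✓; |FQ| = 18.60 ✓; ∠FQL = 90.10° ✓; |QL| = 15.50 ✓; ∠QLV = 54.80° ✓; |LV| = 16.80 ✓; ∠LVM = 67.30° ✓; |VM| = 11.10 ✓; ∠VMK = 87.50° ✓; |MK| = 14.40 ✗.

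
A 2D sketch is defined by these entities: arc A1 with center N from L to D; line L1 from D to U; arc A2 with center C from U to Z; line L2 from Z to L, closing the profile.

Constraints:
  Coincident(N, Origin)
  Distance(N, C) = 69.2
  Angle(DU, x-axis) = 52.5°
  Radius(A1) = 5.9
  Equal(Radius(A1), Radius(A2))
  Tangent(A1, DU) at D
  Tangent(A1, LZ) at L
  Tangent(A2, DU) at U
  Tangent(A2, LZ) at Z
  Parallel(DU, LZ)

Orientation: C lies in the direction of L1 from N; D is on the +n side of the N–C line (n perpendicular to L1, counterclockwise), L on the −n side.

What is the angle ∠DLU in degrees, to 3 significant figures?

80.3°

The slot axis is L1's direction at 52.5°, so u = (cos 52.5°, sin 52.5°) = (0.609, 0.793) and n = (−sin 52.5°, cos 52.5°) = (-0.793, 0.609). N is at the origin and C lies 69.2 along u from N, so C = 69.2·u = (42.1, 54.9). Tangency of A1 to both parallel lines with radius 5.9 puts D and L at N ± 5.9·n: D = (-4.68, 3.59), L = (4.68, -3.59). Equal radii place U and Z the same way about C: U = C + 5.9·n = (37.4, 58.5), Z = C − 5.9·n = (46.8, 51.3). Then cos ∠DLU = LD·LU / (|LD||LU|), giving 80.3°.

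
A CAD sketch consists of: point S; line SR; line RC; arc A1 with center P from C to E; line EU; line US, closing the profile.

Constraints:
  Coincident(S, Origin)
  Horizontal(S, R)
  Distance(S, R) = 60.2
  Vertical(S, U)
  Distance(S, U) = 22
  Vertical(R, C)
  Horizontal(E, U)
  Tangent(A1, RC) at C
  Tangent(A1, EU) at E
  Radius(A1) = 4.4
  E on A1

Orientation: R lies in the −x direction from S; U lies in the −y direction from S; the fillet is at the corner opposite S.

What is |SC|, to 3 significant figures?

62.7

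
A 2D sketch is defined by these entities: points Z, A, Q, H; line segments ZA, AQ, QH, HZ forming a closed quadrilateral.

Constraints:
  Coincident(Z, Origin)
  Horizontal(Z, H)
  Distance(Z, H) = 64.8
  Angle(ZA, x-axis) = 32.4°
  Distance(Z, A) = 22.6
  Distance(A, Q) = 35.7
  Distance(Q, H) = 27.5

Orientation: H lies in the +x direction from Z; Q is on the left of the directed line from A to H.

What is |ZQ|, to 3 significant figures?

58.0

Checks: |AQ| = 35.70 ✓; |QH| = 27.50 ✓.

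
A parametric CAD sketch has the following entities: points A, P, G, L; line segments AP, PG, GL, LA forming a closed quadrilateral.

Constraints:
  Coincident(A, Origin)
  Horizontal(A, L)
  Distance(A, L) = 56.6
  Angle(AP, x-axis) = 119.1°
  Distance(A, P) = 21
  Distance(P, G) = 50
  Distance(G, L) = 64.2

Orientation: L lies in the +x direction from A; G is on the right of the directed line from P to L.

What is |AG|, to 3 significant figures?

30.6

Checks: |PG| = 50.00 ✓; |GL| = 64.20 ✓.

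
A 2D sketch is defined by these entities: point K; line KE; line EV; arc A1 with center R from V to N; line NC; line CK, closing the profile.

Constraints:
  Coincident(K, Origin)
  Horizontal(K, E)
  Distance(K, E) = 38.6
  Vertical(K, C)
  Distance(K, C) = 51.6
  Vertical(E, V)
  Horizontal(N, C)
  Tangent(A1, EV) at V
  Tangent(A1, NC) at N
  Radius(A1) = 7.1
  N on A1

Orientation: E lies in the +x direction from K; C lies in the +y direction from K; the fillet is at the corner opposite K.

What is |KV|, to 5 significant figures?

58.908

The virtual corner opposite K is at (38.600, 51.600). The tangent condition forces RV to be normal to EV and A1 meets NC tangentially, so RN is at right angles to NC, with radius 7.1, so the center R sits 7.1 in from both sides at R = (31.500, 44.500). That places the tangent points at V = (38.600, 44.500) on EV and N = (31.500, 51.600) on NC. Then |KV| = |V − K| = 58.908.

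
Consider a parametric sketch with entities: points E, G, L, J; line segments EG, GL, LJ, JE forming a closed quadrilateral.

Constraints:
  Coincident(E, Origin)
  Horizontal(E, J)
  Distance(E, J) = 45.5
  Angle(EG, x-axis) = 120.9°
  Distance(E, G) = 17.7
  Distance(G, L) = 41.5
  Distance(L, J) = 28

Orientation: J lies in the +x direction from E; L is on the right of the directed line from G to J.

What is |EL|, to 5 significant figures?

24.892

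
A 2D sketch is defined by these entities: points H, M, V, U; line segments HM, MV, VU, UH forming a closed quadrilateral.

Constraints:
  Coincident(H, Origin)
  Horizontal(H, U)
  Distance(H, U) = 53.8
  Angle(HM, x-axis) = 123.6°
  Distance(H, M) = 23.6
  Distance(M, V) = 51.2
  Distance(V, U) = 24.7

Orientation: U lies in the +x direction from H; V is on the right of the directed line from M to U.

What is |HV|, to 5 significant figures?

31.227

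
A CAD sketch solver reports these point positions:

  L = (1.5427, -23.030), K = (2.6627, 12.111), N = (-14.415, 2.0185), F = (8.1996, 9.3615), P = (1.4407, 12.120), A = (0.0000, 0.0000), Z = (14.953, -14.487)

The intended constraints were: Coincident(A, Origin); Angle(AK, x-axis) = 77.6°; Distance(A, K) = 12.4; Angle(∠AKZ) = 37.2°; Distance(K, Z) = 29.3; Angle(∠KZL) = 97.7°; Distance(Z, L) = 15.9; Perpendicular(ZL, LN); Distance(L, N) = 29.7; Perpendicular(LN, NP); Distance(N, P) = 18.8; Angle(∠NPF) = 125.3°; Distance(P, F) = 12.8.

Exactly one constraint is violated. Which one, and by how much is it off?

Distance(P, F) = 12.8 — off by 5.50.

A = (0.00, 0.00) ✓; AK at 77.60° ✓; |AK| = 12.40 ✓; ∠AKZ = 37.20° ✓; |KZ| = 29.30 ✓; ∠KZL = 97.70° ✓; |ZL| = 15.90 ✓; ∠(ZL, LN) = 90.00° ✓; |LN| = 29.70 ✓; ∠(LN, NP) = 90.00° ✓; |NP| = 18.80 ✓; ∠NPF = 125.3° ✓; |PF| = 7.300 ✗.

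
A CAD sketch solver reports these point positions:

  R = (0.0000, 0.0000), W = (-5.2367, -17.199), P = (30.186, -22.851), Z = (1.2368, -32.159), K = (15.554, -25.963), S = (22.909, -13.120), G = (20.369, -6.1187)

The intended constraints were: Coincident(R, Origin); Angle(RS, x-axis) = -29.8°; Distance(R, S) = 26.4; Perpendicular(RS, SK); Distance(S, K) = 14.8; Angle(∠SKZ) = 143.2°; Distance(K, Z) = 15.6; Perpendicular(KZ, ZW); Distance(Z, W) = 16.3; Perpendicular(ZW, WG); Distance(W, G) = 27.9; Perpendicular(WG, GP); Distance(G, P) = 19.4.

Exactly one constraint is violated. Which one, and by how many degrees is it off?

Perpendicular(WG, GP) — off by 7.00°.

R = (0.00, 0.00) ✓; RS at -29.80° ✓; |RS| = 26.40 ✓; ∠(RS, SK) = 90.00° ✓; |SK| = 14.80 ✓; ∠SKZ = 143.2° ✓; |KZ| = 15.60 ✓; ∠(KZ, ZW) = 90.00° ✓; |ZW| = 16.30 ✓; ∠(ZW, WG) = 90.00° ✓; |WG| = 27.90 ✓; ∠(WG, GP) = 83.00° ✗; |GP| = 19.40 ✓.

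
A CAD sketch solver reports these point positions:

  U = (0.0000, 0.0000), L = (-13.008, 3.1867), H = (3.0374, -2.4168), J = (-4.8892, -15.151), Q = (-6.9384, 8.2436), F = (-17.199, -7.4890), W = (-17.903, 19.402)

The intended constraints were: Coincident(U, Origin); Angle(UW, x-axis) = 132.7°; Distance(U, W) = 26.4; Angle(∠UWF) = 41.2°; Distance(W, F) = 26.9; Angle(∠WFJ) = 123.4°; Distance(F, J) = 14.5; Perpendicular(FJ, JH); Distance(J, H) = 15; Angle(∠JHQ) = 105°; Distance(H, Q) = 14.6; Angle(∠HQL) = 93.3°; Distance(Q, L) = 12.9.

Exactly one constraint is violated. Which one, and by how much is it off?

Distance(Q, L) = 12.9 — off by 5.00.

U = (0.00, 0.00) ✓; UW at 132.7° ✓; |UW| = 26.40 ✓; ∠UWF = 41.20° ✓; |WF| = 26.90 ✓; ∠WFJ = 123.4° ✓; |FJ| = 14.50 ✓; ∠(FJ, JH) = 90.00° ✓; |JH| = 15.00 ✓; ∠JHQ = 105.0° ✓; |HQ| = 14.60 ✓; ∠HQL = 93.30° ✓; |QL| = 7.900 ✗.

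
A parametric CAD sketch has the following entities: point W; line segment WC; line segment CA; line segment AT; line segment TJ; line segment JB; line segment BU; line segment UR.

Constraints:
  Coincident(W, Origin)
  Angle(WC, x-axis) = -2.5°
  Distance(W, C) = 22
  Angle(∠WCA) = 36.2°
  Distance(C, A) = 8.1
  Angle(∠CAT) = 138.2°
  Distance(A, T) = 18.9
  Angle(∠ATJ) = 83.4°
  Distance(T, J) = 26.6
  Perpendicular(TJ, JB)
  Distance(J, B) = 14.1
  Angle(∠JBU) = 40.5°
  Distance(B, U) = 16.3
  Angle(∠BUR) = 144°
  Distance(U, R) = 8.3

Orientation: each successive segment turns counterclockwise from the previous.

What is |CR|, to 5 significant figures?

31.539

W is at the origin; WC runs at -2.5° with length 22.0, so C = (21.979, -0.95963). ∠WCA = 36.2° gives CA at 141.30° from the x-axis; with |CA| = 8.1, A = (15.658, 4.1048). ∠CAT = 138.2° gives AT at -176.90° from the x-axis; with |AT| = 18.9, T = (-3.2148, 3.0827). ∠ATJ = 83.4° gives TJ at -80.300° from the x-axis; with |TJ| = 26.6, J = (1.2670, -23.137). TJ ⟂ JB, so JB runs at 9.7000°; with |JB| = 14.1, B = (15.165, -20.761). ∠JBU = 40.5° gives BU at 149.20° from the x-axis; with |BU| = 16.3, U = (1.1644, -12.415). ∠BUR = 144.0° gives UR at -174.80° from the x-axis; with |UR| = 8.3, R = (-7.1014, -13.167). Then |CR| = |R − C| = 31.539.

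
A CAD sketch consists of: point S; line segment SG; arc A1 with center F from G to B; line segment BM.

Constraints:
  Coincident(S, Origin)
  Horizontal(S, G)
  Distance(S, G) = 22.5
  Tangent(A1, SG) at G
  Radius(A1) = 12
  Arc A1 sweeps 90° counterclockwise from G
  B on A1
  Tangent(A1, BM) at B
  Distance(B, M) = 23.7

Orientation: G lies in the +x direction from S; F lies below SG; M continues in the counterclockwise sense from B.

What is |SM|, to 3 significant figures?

37.2

S is at the origin; SG is horizontal with |SG| = 22.5 and G on the +x side, so G = (22.5, 0.00). A1 meets SG tangentially, so FG is at right angles to SG, so F = G + (0, -12) = (22.5, -12.0). On A1, G sits at bearing 90° from F; a 90° counterclockwise sweep puts B at bearing 180°, so B = F + 12.0·(cos 180°, sin 180°) = (10.5, -12.0). The tangent condition forces FB to be normal to BM, so BM runs along (−sin 180°, cos 180°); with |BM| = 23.7, M = (10.5, -35.7). Then |SM| = |M − S| = 37.2.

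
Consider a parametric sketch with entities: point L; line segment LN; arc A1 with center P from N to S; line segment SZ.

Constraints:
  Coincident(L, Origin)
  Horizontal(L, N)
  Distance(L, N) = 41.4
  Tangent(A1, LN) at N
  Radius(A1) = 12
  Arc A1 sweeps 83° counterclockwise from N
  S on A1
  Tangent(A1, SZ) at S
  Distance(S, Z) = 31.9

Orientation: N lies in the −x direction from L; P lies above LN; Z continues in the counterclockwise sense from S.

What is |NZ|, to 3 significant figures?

45.1

On A1, N sits at bearing -90° from P; an 83° counterclockwise sweep puts S at bearing -7°, so S = P + 12.0·(cos -7°, sin -7°) = (-29.5, 10.5). Tangency of A1 to SZ means the radius PS is perpendicular to SZ, so SZ runs along (−sin -7°, cos -7°); with |SZ| = 31.9, Z = (-25.6, 42.2). Then |NZ| = |Z − N| = 45.1.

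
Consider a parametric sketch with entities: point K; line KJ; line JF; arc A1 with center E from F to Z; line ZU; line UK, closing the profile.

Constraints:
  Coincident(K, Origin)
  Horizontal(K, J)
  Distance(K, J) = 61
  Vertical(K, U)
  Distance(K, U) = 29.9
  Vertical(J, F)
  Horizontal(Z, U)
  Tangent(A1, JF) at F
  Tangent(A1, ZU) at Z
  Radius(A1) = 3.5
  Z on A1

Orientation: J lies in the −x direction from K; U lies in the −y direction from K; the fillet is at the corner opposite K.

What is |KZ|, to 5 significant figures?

64.809

K is at the origin; K and J share the same y with |KJ| = 61.0 and J on the −x side, so J = (-61.000, 0.0000). K and U share the same x with |KU| = 29.9 and U on the −y side, so U = (0.0000, -29.900). The virtual corner opposite K is at (-61.000, -29.900). The tangent condition forces EF to be normal to JF and since A1 is tangent to ZU there, EZ ⟂ ZU, with radius 3.5, so the center E sits 3.5 in from both sides at E = (-57.500, -26.400). That places the tangent points at F = (-61.000, -26.400) on JF and Z = (-57.500, -29.900) on ZU. Then |KZ| = |Z − K| = 64.809.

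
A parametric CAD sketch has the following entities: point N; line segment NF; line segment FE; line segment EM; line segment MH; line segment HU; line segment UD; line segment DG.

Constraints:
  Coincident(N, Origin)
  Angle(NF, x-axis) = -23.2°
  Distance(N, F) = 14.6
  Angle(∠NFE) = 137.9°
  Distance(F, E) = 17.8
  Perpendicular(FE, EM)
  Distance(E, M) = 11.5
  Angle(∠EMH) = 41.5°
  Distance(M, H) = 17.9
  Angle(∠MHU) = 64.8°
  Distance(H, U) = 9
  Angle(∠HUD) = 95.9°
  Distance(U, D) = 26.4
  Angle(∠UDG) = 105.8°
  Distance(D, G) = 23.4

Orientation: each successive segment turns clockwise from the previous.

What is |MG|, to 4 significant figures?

25.73

∠HUD = 95.9° gives UD at -133.1° from the x-axis; with |UD| = 26.4, D = (5.499, -36.42). ∠UDG = 105.8° gives DG at 152.7° from the x-axis; with |DG| = 23.4, G = (-15.29, -25.69). Then |MG| = |G − M| = 25.73.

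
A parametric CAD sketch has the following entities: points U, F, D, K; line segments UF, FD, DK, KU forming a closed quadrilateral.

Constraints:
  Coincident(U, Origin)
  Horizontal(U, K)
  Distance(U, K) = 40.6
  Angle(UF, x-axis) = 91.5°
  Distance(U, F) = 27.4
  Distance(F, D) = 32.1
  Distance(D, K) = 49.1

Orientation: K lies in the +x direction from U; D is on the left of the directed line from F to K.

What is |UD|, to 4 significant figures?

52.86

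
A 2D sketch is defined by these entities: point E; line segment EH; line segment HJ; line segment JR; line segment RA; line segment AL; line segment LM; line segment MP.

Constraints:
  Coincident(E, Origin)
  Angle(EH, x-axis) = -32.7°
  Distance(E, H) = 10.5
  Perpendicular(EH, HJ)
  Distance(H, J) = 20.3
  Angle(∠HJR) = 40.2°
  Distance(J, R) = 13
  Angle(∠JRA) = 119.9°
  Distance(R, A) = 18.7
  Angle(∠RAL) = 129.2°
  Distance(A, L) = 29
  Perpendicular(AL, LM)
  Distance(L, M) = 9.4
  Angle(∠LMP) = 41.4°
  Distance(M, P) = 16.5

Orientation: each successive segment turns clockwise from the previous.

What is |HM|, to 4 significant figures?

29.53

E is at the origin; EH runs at -32.7° with length 10.5, so H = (8.836, -5.673). EH is perpendicular to HJ, so HJ runs at -122.7°; with |HJ| = 20.3, J = (-2.131, -22.76). ∠HJR = 40.2° gives JR at 97.50° from the x-axis; with |JR| = 13.0, R = (-3.828, -9.866). ∠JRA = 119.9° gives RA at 37.40° from the x-axis; with |RA| = 18.7, A = (11.03, 1.492). ∠RAL = 129.2° gives AL at -13.40° from the x-axis; with |AL| = 29.0, L = (39.24, -5.229). AL is perpendicular to LM, so LM runs at -103.4°; with |LM| = 9.4, M = (37.06, -14.37). Then |HM| = |M − H| = 29.53.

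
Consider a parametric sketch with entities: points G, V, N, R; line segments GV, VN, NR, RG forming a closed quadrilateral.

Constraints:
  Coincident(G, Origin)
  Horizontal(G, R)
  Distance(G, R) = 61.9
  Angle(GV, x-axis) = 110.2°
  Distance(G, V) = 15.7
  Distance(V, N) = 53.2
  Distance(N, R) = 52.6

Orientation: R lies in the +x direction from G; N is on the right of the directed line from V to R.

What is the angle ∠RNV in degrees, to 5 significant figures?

81.288°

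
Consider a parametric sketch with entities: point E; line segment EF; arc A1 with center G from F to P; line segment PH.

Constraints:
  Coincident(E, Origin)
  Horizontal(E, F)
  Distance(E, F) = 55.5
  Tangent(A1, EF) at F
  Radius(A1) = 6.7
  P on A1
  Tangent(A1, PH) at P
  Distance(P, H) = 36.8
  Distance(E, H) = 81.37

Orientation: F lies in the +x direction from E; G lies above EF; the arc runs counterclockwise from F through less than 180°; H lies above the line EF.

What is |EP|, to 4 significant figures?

62.25

Checks: E.y = 0.00, F.y = 0.00 ✓; |GP| = 6.700 ✓; ∠(GP, PH) = 90.00° ✓; |PH| = 36.80 ✓; |EH| = 81.37 ✓.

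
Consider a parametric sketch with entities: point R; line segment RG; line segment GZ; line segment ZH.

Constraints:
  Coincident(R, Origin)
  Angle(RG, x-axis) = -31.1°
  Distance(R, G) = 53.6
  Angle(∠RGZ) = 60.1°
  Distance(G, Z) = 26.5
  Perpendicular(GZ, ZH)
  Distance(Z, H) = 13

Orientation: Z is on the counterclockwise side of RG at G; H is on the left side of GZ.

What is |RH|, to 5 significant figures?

33.466

R is at the origin; RG runs at -31.1° with length 53.6, so G = 53.6·(cos -31.1°, sin -31.1°) = (45.896, -27.686). ∠RGZ = 60.1°, so GZ runs at -31.1° + (180° − 60.1°) = 88.800° from the x-axis; with |GZ| = 26.5, Z = G + 26.5·(cos 88.800°, sin 88.800°) = (46.451, -1.1920). GZ ⟂ ZH; with |ZH| = 13.0 on the left of GZ, H = Z + 13.0·(-0.99978, 0.020942) = (33.454, -0.91975). Then |RH| = |H − R| = 33.466.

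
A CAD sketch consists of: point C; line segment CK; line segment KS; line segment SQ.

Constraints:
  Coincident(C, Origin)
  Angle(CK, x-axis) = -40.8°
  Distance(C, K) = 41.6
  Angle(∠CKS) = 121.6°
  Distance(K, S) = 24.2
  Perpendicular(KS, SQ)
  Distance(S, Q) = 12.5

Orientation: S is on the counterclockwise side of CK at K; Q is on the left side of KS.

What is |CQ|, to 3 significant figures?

51.4

C is at the origin; CK runs at -40.8° with length 41.6, so K = 41.6·(cos -40.8°, sin -40.8°) = (31.5, -27.2). ∠CKS = 121.6°, so KS runs at -40.8° + (180° − 121.6°) = 17.6° from the x-axis; with |KS| = 24.2, S = K + 24.2·(cos 17.6°, sin 17.6°) = (54.6, -19.9). KS ⟂ SQ; with |SQ| = 12.5 on the left of KS, Q = S + 12.5·(-0.302, 0.953) = (50.8, -7.95). Then |CQ| = |Q − C| = 51.4.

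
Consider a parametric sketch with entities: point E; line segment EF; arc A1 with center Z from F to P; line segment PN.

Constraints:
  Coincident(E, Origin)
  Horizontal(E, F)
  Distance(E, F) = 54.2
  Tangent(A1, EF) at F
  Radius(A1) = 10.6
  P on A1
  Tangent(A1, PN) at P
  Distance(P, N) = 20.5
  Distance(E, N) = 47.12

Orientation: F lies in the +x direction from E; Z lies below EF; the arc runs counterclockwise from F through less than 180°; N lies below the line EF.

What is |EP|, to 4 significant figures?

44.68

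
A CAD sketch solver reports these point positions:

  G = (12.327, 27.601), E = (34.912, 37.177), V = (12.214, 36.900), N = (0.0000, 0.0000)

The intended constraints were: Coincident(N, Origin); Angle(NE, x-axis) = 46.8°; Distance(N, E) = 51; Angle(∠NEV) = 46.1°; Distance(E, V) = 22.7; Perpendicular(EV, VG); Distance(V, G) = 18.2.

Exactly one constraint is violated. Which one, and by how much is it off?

Distance(V, G) = 18.2 — off by 8.90.

N = (0.00, 0.00) ✓; NE at 46.80° ✓; |NE| = 51.00 ✓; ∠NEV = 46.10° ✓; |EV| = 22.70 ✓; ∠(EV, VG) = 90.00° ✓; |VG| = 9.300 ✗.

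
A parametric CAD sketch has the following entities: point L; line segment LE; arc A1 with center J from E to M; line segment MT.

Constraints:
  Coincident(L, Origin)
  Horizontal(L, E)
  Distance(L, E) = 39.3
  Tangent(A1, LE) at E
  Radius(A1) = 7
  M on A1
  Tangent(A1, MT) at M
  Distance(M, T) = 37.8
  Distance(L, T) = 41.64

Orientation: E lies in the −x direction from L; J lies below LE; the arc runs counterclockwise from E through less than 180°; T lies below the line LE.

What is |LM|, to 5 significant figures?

45.747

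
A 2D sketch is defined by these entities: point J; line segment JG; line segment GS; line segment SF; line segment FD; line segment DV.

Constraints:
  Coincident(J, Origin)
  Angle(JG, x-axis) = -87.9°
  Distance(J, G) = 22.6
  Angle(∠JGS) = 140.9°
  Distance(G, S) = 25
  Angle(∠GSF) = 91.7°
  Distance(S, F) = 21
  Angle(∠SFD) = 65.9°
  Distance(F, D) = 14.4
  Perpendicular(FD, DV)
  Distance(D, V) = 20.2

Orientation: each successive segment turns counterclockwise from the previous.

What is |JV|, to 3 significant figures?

41.4

∠SFD = 65.9° gives FD at 154° from the x-axis; with |FD| = 14.4, D = (20.6, -21.6). FD ⟂ DV, so DV runs at -116°; with |DV| = 20.2, V = (11.6, -39.7). Then |JV| = |V − J| = 41.4.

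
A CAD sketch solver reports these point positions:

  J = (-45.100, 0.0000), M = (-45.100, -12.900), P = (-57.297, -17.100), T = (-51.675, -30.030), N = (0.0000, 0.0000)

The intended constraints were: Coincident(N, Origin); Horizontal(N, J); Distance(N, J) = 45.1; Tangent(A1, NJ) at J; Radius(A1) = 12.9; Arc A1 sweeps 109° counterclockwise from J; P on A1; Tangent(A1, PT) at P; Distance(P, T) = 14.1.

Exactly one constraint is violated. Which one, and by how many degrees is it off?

Tangent(A1, PT) at P — off by 4.50°.

N = (0.00, 0.00) ✓; N.y = 0.00, J.y = 0.00 ✓; |NJ| = 45.10 ✓; ∠(MJ, JN) = 90.00° ✓; |MJ| = 12.90 ✓; bearing(M→P) − bearing(M→J) = 109.0° ✓; |MP| = 12.90 ✓; ∠(MP, PT) = 85.50° ✗; |PT| = 14.10 ✓.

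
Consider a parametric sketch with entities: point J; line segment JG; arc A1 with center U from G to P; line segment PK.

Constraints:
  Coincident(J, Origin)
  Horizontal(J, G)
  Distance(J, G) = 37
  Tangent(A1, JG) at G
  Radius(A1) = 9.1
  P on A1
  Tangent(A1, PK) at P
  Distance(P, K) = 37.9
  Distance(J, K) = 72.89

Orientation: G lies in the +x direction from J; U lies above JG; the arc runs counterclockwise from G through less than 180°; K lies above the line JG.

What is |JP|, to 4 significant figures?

45.57

Checks: |UP| = 9.100 ✓; ∠(UP, PK) = 90.00° ✓; |PK| = 37.90 ✓; |JK| = 72.89 ✓.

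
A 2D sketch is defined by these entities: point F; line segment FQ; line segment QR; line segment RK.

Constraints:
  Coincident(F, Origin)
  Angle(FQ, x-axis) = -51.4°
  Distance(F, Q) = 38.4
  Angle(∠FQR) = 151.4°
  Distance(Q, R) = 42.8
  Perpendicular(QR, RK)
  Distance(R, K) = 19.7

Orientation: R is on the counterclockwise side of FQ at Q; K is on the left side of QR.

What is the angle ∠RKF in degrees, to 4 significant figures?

89.01°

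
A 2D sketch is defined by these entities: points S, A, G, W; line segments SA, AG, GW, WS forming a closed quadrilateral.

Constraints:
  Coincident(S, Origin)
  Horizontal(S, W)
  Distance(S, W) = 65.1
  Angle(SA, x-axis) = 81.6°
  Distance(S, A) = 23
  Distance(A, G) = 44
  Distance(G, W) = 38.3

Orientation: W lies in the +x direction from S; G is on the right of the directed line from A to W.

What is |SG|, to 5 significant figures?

31.819

Checks: |AG| = 44.00 ✓; |GW| = 38.30 ✓.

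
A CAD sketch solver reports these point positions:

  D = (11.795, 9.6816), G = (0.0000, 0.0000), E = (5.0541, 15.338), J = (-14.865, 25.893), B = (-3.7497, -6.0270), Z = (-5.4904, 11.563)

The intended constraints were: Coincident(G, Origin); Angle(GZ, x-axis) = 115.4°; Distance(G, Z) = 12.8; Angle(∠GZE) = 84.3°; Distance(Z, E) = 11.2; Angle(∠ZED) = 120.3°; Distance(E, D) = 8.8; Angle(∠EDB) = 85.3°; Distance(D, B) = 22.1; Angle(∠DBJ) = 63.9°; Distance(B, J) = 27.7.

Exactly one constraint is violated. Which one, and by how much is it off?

Distance(B, J) = 27.7 — off by 6.10.

G = (0.00, 0.00) ✓; GZ at 115.4° ✓; |GZ| = 12.80 ✓; ∠GZE = 84.30° ✓; |ZE| = 11.20 ✓; ∠ZED = 120.3° ✓; |ED| = 8.800 ✓; ∠EDB = 85.30° ✓; |DB| = 22.10 ✓; ∠DBJ = 63.90° ✓; |BJ| = 33.80 ✗.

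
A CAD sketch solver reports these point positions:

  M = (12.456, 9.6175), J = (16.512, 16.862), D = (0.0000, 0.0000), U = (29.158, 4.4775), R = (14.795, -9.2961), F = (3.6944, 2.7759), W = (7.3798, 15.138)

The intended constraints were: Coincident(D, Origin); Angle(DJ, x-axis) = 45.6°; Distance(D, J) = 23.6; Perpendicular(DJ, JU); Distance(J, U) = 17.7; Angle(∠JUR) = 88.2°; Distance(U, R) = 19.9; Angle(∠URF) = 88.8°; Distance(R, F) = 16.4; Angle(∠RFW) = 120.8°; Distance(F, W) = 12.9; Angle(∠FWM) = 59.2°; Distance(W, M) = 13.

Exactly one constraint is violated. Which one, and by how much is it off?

Distance(W, M) = 13 — off by 5.50.

D = (0.00, 0.00) ✓; DJ at 45.60° ✓; |DJ| = 23.60 ✓; ∠(DJ, JU) = 90.00° ✓; |JU| = 17.70 ✓; ∠JUR = 88.20° ✓; |UR| = 19.90 ✓; ∠URF = 88.80° ✓; |RF| = 16.40 ✓; ∠RFW = 120.8° ✓; |FW| = 12.90 ✓; ∠FWM = 59.20° ✓; |WM| = 7.500 ✗.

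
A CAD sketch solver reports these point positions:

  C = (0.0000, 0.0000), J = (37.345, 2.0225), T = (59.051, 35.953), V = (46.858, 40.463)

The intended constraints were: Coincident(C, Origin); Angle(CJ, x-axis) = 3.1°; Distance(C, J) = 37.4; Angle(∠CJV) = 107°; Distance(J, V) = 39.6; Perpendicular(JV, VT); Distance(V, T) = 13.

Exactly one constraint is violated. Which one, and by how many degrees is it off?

Perpendicular(JV, VT) — off by 6.40°.

C = (0.00, 0.00) ✓; CJ at 3.100° ✓; |CJ| = 37.40 ✓; ∠CJV = 107.0° ✓; |JV| = 39.60 ✓; ∠(JV, VT) = 96.40° ✗; |VT| = 13.00 ✓.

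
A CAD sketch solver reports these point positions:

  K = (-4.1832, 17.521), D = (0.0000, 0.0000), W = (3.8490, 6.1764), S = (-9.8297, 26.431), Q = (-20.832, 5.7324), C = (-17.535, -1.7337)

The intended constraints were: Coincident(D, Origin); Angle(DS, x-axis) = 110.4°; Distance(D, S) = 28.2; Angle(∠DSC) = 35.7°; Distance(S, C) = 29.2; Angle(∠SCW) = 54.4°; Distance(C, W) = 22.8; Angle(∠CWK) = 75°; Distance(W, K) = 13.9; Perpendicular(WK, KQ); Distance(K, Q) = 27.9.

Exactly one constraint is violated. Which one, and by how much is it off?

Distance(K, Q) = 27.9 — off by 7.50.

D = (0.00, 0.00) ✓; DS at 110.4° ✓; |DS| = 28.20 ✓; ∠DSC = 35.70° ✓; |SC| = 29.20 ✓; ∠SCW = 54.40° ✓; |CW| = 22.80 ✓; ∠CWK = 75.00° ✓; |WK| = 13.90 ✓; ∠(WK, KQ) = 90.00° ✓; |KQ| = 20.40 ✗.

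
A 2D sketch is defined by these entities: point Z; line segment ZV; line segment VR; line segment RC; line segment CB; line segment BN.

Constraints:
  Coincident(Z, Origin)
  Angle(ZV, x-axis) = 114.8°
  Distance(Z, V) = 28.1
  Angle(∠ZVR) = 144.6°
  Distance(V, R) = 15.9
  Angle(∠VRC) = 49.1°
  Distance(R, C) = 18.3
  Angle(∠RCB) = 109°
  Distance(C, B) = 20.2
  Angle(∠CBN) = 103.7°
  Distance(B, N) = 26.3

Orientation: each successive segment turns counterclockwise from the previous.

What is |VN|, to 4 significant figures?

22.63

Z is at the origin; ZV runs at 114.8° with length 28.1, so V = (-11.79, 25.51). ∠ZVR = 144.6° gives VR at 150.2° from the x-axis; with |VR| = 15.9, R = (-25.58, 33.41). ∠VRC = 49.1° gives RC at -78.90° from the x-axis; with |RC| = 18.3, C = (-22.06, 15.45). ∠RCB = 109.0° gives CB at -7.900° from the x-axis; with |CB| = 20.2, B = (-2.053, 12.68). ∠CBN = 103.7° gives BN at 68.40° from the x-axis; with |BN| = 26.3, N = (7.629, 37.13). Then |VN| = |N − V| = 22.63.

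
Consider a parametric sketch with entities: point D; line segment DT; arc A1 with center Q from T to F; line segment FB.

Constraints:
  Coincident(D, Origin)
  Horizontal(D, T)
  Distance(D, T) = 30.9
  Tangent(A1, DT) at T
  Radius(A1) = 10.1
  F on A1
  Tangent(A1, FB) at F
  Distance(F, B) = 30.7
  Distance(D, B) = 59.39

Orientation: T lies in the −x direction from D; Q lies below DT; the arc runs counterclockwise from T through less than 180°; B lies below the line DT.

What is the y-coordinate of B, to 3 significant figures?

-39.5

D is at the origin; DT is horizontal with |DT| = 30.9 and T on the −x side, so T = (-30.9, 0.00). Since A1 is tangent to DT there, QT ⟂ DT, so Q = T + (0, -10.1) = (-30.9, -10.1). Since QF ⟂ FB (tangency), |QB| = √(10.1² + 30.7²) = 32.3 regardless of where F sits on A1. So B lies on both circle(D, 59.39) and circle(Q, 32.3); the below-DT intersection is B = (-44.4, -39.5). F is the foot of the tangent from B: F = (-40.9, -8.97).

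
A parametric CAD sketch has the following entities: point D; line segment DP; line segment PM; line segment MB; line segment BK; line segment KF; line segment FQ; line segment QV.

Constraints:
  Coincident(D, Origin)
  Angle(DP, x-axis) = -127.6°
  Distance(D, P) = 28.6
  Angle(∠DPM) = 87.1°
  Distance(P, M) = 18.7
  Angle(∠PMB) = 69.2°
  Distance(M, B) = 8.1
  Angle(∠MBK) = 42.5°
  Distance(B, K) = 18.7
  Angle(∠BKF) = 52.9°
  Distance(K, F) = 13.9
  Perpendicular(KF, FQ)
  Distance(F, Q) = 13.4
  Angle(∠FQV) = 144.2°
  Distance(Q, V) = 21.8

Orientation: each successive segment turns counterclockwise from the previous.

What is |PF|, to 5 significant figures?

23.132

∠MBK = 42.5° gives BK at -146.40° from the x-axis; with |BK| = 18.7, K = (-15.706, -35.791). ∠BKF = 52.9° gives KF at -19.300° from the x-axis; with |KF| = 13.9, F = (-2.5870, -40.385). Then |PF| = |F − P| = 23.132.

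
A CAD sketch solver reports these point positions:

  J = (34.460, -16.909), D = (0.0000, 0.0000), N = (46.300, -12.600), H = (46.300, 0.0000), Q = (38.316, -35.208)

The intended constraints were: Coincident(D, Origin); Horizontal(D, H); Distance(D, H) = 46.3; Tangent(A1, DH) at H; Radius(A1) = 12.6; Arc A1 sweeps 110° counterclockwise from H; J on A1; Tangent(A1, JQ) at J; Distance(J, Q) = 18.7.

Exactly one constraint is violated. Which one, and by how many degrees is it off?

Tangent(A1, JQ) at J — off by 8.10°.

D = (0.00, 0.00) ✓; D.y = 0.00, H.y = 0.00 ✓; |DH| = 46.30 ✓; ∠(NH, HD) = 90.00° ✓; |NH| = 12.60 ✓; bearing(N→J) − bearing(N→H) = 110.0° ✓; |NJ| = 12.60 ✓; ∠(NJ, JQ) = 98.10° ✗; |JQ| = 18.70 ✓.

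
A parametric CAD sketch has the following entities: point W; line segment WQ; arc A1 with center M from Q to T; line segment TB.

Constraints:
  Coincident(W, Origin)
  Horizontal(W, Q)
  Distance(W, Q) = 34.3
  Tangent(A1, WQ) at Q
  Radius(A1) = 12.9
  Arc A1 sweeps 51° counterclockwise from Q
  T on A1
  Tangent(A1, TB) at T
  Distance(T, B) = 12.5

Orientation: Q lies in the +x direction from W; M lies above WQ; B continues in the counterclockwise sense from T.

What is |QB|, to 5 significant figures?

23.027

W is at the origin; WQ is horizontal with |WQ| = 34.3 and Q on the +x side, so Q = (34.300, 0.0000). Tangency of A1 to WQ means the radius MQ is perpendicular to WQ, so M = Q + (0, 12.9) = (34.300, 12.900). On A1, Q sits at bearing -90° from M; a 51° counterclockwise sweep puts T at bearing -39°, so T = M + 12.9·(cos -39°, sin -39°) = (44.325, 4.7818). A1 meets TB tangentially, so MT is at right angles to TB, so TB runs along (−sin -39°, cos -39°); with |TB| = 12.5, B = (52.192, 14.496). Then |QB| = |B − Q| = 23.027.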